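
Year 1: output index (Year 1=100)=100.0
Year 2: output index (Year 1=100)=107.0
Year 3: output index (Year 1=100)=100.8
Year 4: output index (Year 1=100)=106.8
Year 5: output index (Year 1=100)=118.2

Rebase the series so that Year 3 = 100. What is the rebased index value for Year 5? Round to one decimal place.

Rebased(Year 5) = 118.2 / 100.8 × 100 = 117.2619

117.3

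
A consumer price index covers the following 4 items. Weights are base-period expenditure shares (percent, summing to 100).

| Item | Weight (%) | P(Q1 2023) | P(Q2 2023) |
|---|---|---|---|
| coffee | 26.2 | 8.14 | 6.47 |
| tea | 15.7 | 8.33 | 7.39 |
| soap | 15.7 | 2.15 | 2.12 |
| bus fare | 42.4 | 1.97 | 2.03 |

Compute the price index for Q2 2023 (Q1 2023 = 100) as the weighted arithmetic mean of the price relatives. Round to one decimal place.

93.9

coffee: 26.2 × (6.47/8.14) = 26.2 × 0.794840 = 20.8248
tea: 15.7 × (7.39/8.33) = 15.7 × 0.887155 = 13.9283
soap: 15.7 × (2.12/2.15) = 15.7 × 0.986047 = 15.4809
bus fare: 42.4 × (2.03/1.97) = 42.4 × 1.030457 = 43.6914
Index = Σ wᵢ·(p₁ᵢ/p₀ᵢ) = 20.8248 + 13.9283 + 15.4809 + 43.6914 = 93.9254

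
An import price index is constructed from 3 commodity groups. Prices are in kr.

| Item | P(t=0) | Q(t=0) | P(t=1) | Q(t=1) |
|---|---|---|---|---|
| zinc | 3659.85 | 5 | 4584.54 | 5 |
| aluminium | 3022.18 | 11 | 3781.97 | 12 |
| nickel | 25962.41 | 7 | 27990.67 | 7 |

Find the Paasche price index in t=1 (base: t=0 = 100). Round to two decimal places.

Paasche price index uses current-period quantities as weights.
ΣP(t=1)·Q(t=1) = 4584.54×5 + 3781.97×12 + 27990.67×7 = 22922.7 + 45383.64 + 195934.69 = 264241.03
ΣP(t=0)·Q(t=1) = 3659.85×5 + 3022.18×12 + 25962.41×7 = 18299.25 + 36266.16 + 181736.87 = 236302.28
Index = 264241.03 / 236302.28 × 100 = 111.8233

111.82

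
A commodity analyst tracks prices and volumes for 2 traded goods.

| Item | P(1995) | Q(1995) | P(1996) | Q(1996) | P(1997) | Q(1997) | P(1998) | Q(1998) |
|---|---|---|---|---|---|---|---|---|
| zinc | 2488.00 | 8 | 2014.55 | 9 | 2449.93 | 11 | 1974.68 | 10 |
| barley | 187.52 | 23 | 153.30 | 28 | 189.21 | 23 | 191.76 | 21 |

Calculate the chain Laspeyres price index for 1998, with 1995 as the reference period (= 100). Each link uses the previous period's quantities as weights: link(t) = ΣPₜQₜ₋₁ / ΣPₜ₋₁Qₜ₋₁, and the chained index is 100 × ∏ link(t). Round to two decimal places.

Link 1995→1996:
ΣP(1996)Q(1995) = 2014.55×8 + 153.30×23 = 16116.4 + 3525.9 = 19642.3
ΣP(1995)Q(1995) = 2488.00×8 + 187.52×23 = 19904 + 4312.96 = 24216.96
link = 19642.3/24216.96 = 0.811097
Link 1996→1997:
ΣP(1997)Q(1996) = 2449.93×9 + 189.21×28 = 22049.37 + 5297.88 = 27347.25
ΣP(1996)Q(1996) = 2014.55×9 + 153.30×28 = 18130.95 + 4292.4 = 22423.35
link = 27347.25/22423.35 = 1.219588
Link 1997→1998:
ΣP(1998)Q(1997) = 1974.68×11 + 191.76×23 = 21721.48 + 4410.48 = 26131.96
ΣP(1997)Q(1997) = 2449.93×11 + 189.21×23 = 26949.23 + 4351.83 = 31301.06
link = 26131.96/31301.06 = 0.834859
Chained index = 100 × 0.811097 × 1.219588 × 0.834859 = 82.5846

82.58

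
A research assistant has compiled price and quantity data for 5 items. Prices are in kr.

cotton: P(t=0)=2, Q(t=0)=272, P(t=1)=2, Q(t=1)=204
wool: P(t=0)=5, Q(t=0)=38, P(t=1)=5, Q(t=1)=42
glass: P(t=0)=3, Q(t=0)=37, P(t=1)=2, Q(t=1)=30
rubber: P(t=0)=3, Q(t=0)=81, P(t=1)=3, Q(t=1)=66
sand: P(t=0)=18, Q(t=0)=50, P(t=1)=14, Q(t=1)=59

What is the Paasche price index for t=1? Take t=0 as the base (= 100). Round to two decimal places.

Paasche price index uses current-period quantities as weights.
ΣP(t=1)·Q(t=1) = 2×204 + 5×42 + 2×30 + 3×66 + 14×59 = 408 + 210 + 60 + 198 + 826 = 1702
ΣP(t=0)·Q(t=1) = 2×204 + 5×42 + 3×30 + 3×66 + 18×59 = 408 + 210 + 90 + 198 + 1062 = 1968
Index = 1702 / 1968 × 100 = 86.4837

86.48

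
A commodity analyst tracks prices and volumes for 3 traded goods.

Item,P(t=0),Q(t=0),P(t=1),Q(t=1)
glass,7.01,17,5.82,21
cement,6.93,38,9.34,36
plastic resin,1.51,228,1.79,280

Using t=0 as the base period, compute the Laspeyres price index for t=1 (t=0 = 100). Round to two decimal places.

Laspeyres price index uses base-period quantities as weights.
ΣP(t=1)·Q(t=0) = 5.82×17 + 9.34×38 + 1.79×228 = 98.94 + 354.92 + 408.12 = 861.98
ΣP(t=0)·Q(t=0) = 7.01×17 + 6.93×38 + 1.51×228 = 119.17 + 263.34 + 344.28 = 726.79
Index = 861.98 / 726.79 × 100 = 118.6010

118.60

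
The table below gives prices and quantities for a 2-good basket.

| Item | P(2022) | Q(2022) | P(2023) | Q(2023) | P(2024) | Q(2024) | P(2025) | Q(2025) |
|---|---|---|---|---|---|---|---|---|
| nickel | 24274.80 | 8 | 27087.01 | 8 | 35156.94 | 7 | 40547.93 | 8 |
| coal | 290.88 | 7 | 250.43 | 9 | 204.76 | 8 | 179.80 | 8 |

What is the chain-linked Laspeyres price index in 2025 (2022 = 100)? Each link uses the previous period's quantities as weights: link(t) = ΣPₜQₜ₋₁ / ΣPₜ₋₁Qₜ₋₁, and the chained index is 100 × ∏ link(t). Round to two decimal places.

165.74

Link 2022→2023:
ΣP(2023)Q(2022) = 27087.01×8 + 250.43×7 = 216696.08 + 1753.01 = 218449.09
ΣP(2022)Q(2022) = 24274.80×8 + 290.88×7 = 194198.4 + 2036.16 = 196234.56
link = 218449.09/196234.56 = 1.113204
Link 2023→2024:
ΣP(2024)Q(2023) = 35156.94×8 + 204.76×9 = 281255.52 + 1842.84 = 283098.36
ΣP(2023)Q(2023) = 27087.01×8 + 250.43×9 = 216696.08 + 2253.87 = 218949.95
link = 283098.36/218949.95 = 1.292982
Link 2024→2025:
ΣP(2025)Q(2024) = 40547.93×7 + 179.80×8 = 283835.51 + 1438.4 = 285273.91
ΣP(2024)Q(2024) = 35156.94×7 + 204.76×8 = 246098.58 + 1638.08 = 247736.66
link = 285273.91/247736.66 = 1.151521
Chained index = 100 × 1.113204 × 1.292982 × 1.151521 = 165.7445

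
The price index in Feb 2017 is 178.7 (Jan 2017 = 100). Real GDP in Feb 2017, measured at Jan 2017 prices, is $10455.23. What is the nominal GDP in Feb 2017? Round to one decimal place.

Nominal = Real × (Index/100) = 10455.23 × (178.7/100)
        = 10455.23 × 1.787 = 18683.4960

18683.5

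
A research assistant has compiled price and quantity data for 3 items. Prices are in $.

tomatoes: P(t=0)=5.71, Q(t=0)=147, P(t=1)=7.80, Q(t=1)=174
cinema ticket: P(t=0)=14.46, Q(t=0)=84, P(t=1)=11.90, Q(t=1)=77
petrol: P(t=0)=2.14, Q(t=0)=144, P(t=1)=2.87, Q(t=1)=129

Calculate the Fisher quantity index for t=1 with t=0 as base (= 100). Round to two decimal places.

Laspeyres component (base-period weights):
ΣP(t=0)Q(t=1) = 5.71×174 + 14.46×77 + 2.14×129 = 993.54 + 1113.42 + 276.06 = 2383.02
ΣP(t=0)Q(t=0) = 5.71×147 + 14.46×84 + 2.14×144 = 839.37 + 1214.64 + 308.16 = 2362.17
L = 2383.02 / 2362.17 × 100 = 100.8827
Paasche component (current-period weights):
ΣP(t=1)Q(t=1) = 7.80×174 + 11.90×77 + 2.87×129 = 1357.2 + 916.3 + 370.23 = 2643.73
ΣP(t=1)Q(t=0) = 7.80×147 + 11.90×84 + 2.87×144 = 1146.6 + 999.6 + 413.28 = 2559.48
P = 2643.73 / 2559.48 × 100 = 103.2917
Fisher = √(L × P) = √(100.8827 × 103.2917) = 102.0801

102.08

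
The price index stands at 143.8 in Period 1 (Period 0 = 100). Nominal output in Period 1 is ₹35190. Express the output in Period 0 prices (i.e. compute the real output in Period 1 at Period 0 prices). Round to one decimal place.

24471.5

Real = Nominal ÷ (Index/100) = 35190 ÷ (143.8/100)
     = 35190 ÷ 1.438 = 24471.4882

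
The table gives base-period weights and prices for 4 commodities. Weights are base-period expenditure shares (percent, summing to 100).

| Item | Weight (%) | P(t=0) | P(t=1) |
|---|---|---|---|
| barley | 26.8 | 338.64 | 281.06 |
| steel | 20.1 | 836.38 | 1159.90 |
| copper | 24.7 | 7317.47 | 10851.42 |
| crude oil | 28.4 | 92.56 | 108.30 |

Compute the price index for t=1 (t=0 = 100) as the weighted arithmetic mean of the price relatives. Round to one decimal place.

120.0

barley: 26.8 × (281.06/338.64) = 26.8 × 0.829967 = 22.2431
steel: 20.1 × (1159.90/836.38) = 20.1 × 1.386810 = 27.8749
copper: 24.7 × (10851.42/7317.47) = 24.7 × 1.482947 = 36.6288
crude oil: 28.4 × (108.30/92.56) = 28.4 × 1.170052 = 33.2295
Index = Σ wᵢ·(p₁ᵢ/p₀ᵢ) = 22.2431 + 27.8749 + 36.6288 + 33.2295 = 119.9763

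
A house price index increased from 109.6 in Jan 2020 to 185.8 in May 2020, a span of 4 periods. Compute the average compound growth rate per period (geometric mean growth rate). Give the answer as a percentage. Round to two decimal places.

Growth factor = (185.8/109.6)^(1/4) = (1.695255)^(1/4) = 1.141061
Growth rate = 1.141061 − 1 = 0.141061 = 14.1061%

14.11%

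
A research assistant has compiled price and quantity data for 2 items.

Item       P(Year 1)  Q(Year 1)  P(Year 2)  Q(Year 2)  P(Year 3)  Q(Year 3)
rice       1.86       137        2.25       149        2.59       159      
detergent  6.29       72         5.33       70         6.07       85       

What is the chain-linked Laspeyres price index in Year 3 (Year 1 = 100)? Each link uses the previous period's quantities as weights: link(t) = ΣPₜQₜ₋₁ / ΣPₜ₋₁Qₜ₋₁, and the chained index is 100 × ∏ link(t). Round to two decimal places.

111.93

Link Year 1→Year 2:
ΣP(Year 2)Q(Year 1) = 2.25×137 + 5.33×72 = 308.25 + 383.76 = 692.01
ΣP(Year 1)Q(Year 1) = 1.86×137 + 6.29×72 = 254.82 + 452.88 = 707.7
link = 692.01/707.7 = 0.977830
Link Year 2→Year 3:
ΣP(Year 3)Q(Year 2) = 2.59×149 + 6.07×70 = 385.91 + 424.9 = 810.81
ΣP(Year 2)Q(Year 2) = 2.25×149 + 5.33×70 = 335.25 + 373.1 = 708.35
link = 810.81/708.35 = 1.144646
Chained index = 100 × 0.977830 × 1.144646 = 111.9269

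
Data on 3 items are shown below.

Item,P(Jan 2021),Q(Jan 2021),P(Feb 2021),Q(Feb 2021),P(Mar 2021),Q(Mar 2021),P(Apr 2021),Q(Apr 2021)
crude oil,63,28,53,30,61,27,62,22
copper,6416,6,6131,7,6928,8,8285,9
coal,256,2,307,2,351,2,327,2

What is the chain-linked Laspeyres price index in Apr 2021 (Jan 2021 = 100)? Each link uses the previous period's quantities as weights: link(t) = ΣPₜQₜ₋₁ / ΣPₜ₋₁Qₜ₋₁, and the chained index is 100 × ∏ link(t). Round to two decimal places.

Link Jan 2021→Feb 2021:
ΣP(Feb 2021)Q(Jan 2021) = 53×28 + 6131×6 + 307×2 = 1484 + 36786 + 614 = 38884
ΣP(Jan 2021)Q(Jan 2021) = 63×28 + 6416×6 + 256×2 = 1764 + 38496 + 512 = 40772
link = 38884/40772 = 0.953694
Link Feb 2021→Mar 2021:
ΣP(Mar 2021)Q(Feb 2021) = 61×30 + 6928×7 + 351×2 = 1830 + 48496 + 702 = 51028
ΣP(Feb 2021)Q(Feb 2021) = 53×30 + 6131×7 + 307×2 = 1590 + 42917 + 614 = 45121
link = 51028/45121 = 1.130915
Link Mar 2021→Apr 2021:
ΣP(Apr 2021)Q(Mar 2021) = 62×27 + 8285×8 + 327×2 = 1674 + 66280 + 654 = 68608
ΣP(Mar 2021)Q(Mar 2021) = 61×27 + 6928×8 + 351×2 = 1647 + 55424 + 702 = 57773
link = 68608/57773 = 1.187544
Chained index = 100 × 0.953694 × 1.130915 × 1.187544 = 128.0821

128.08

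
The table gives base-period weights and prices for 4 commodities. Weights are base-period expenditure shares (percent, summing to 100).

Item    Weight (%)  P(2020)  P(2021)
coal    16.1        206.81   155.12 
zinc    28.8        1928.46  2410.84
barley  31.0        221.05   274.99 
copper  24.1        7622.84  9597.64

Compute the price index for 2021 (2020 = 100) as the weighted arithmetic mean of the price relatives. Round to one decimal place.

117.0

coal: 16.1 × (155.12/206.81) = 16.1 × 0.750060 = 12.0760
zinc: 28.8 × (2410.84/1928.46) = 28.8 × 1.250137 = 36.0040
barley: 31.0 × (274.99/221.05) = 31.0 × 1.244017 = 38.5645
copper: 24.1 × (9597.64/7622.84) = 24.1 × 1.259064 = 30.3434
Index = Σ wᵢ·(p₁ᵢ/p₀ᵢ) = 12.0760 + 36.0040 + 38.5645 + 30.3434 = 116.9879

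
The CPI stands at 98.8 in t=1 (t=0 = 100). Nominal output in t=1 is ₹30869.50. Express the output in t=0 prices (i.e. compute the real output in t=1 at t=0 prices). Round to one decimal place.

31244.4

Real = Nominal ÷ (Index/100) = 30869.50 ÷ (98.8/100)
     = 30869.50 ÷ 0.988 = 31244.4332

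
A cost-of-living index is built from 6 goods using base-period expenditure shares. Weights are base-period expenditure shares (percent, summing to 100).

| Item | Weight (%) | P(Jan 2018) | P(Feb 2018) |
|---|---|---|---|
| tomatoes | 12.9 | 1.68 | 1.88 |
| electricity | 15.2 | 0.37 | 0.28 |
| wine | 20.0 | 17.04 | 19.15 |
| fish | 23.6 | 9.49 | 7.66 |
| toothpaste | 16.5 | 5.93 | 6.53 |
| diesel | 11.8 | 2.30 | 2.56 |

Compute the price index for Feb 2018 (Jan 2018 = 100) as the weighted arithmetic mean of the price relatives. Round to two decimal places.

tomatoes: 12.9 × (1.88/1.68) = 12.9 × 1.119048 = 14.4357
electricity: 15.2 × (0.28/0.37) = 15.2 × 0.756757 = 11.5027
wine: 20.0 × (19.15/17.04) = 20.0 × 1.123826 = 22.4765
fish: 23.6 × (7.66/9.49) = 23.6 × 0.807165 = 19.0491
toothpaste: 16.5 × (6.53/5.93) = 16.5 × 1.101180 = 18.1695
diesel: 11.8 × (2.56/2.30) = 11.8 × 1.113043 = 13.1339
Index = Σ wᵢ·(p₁ᵢ/p₀ᵢ) = 14.4357 + 11.5027 + 22.4765 + 19.0491 + 18.1695 + 13.1339 = 98.7674

98.77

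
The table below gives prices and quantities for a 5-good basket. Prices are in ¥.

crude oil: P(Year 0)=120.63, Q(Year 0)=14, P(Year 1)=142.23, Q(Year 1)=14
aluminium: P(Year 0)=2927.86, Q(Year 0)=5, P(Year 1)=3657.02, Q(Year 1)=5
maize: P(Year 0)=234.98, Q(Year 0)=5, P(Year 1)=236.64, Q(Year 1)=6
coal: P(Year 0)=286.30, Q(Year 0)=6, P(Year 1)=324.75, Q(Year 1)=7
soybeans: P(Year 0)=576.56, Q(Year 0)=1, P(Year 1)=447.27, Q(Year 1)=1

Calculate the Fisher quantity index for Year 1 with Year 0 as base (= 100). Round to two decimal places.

102.49

Laspeyres component (base-period weights):
ΣP(Year 0)Q(Year 1) = 120.63×14 + 2927.86×5 + 234.98×6 + 286.30×7 + 576.56×1 = 1688.82 + 14639.3 + 1409.88 + 2004.1 + 576.56 = 20318.66
ΣP(Year 0)Q(Year 0) = 120.63×14 + 2927.86×5 + 234.98×5 + 286.30×6 + 576.56×1 = 1688.82 + 14639.3 + 1174.9 + 1717.8 + 576.56 = 19797.38
L = 20318.66 / 19797.38 × 100 = 102.6331
Paasche component (current-period weights):
ΣP(Year 1)Q(Year 1) = 142.23×14 + 3657.02×5 + 236.64×6 + 324.75×7 + 447.27×1 = 1991.22 + 18285.1 + 1419.84 + 2273.25 + 447.27 = 24416.68
ΣP(Year 1)Q(Year 0) = 142.23×14 + 3657.02×5 + 236.64×5 + 324.75×6 + 447.27×1 = 1991.22 + 18285.1 + 1183.2 + 1948.5 + 447.27 = 23855.29
P = 24416.68 / 23855.29 × 100 = 102.3533
Fisher = √(L × P) = √(102.6331 × 102.3533) = 102.4931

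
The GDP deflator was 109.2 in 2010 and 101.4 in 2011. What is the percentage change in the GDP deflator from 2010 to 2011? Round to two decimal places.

Change = (101.4 − 109.2) / 109.2 × 100
       = -7.8 / 109.2 × 100 = -7.1429%

-7.14%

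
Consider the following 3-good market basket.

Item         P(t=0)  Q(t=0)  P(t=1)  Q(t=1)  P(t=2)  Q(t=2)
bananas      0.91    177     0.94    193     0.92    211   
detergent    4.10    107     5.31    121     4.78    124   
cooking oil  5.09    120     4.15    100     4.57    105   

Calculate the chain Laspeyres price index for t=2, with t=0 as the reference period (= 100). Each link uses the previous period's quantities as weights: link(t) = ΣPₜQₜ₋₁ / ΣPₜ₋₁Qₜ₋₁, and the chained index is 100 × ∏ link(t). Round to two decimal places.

Link t=0→t=1:
ΣP(t=1)Q(t=0) = 0.94×177 + 5.31×107 + 4.15×120 = 166.38 + 568.17 + 498 = 1232.55
ΣP(t=0)Q(t=0) = 0.91×177 + 4.10×107 + 5.09×120 = 161.07 + 438.7 + 610.8 = 1210.57
link = 1232.55/1210.57 = 1.018157
Link t=1→t=2:
ΣP(t=2)Q(t=1) = 0.92×193 + 4.78×121 + 4.57×100 = 177.56 + 578.38 + 457 = 1212.94
ΣP(t=1)Q(t=1) = 0.94×193 + 5.31×121 + 4.15×100 = 181.42 + 642.51 + 415 = 1238.93
link = 1212.94/1238.93 = 0.979022
Chained index = 100 × 1.018157 × 0.979022 = 99.6798

99.68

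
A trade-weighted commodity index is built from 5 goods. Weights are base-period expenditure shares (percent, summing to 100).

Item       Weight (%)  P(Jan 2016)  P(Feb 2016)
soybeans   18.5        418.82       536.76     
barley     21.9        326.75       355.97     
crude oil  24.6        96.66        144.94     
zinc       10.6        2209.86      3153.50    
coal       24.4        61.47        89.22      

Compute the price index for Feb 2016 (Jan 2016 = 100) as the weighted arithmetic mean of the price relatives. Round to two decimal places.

135.00

soybeans: 18.5 × (536.76/418.82) = 18.5 × 1.281601 = 23.7096
barley: 21.9 × (355.97/326.75) = 21.9 × 1.089426 = 23.8584
crude oil: 24.6 × (144.94/96.66) = 24.6 × 1.499483 = 36.8873
zinc: 10.6 × (3153.50/2209.86) = 10.6 × 1.427013 = 15.1263
coal: 24.4 × (89.22/61.47) = 24.4 × 1.451440 = 35.4151
Index = Σ wᵢ·(p₁ᵢ/p₀ᵢ) = 23.7096 + 23.8584 + 36.8873 + 15.1263 + 35.4151 = 134.9968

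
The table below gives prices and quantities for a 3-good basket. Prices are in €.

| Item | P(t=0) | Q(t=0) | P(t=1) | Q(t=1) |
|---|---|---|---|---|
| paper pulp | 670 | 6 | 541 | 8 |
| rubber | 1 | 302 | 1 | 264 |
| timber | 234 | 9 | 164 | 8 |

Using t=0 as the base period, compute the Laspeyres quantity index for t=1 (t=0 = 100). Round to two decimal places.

116.61

Laspeyres quantity index uses base-period prices as weights.
ΣP(t=0)·Q(t=1) = 670×8 + 1×264 + 234×8 = 5360 + 264 + 1872 = 7496
ΣP(t=0)·Q(t=0) = 670×6 + 1×302 + 234×9 = 4020 + 302 + 2106 = 6428
Index = 7496 / 6428 × 100 = 116.6148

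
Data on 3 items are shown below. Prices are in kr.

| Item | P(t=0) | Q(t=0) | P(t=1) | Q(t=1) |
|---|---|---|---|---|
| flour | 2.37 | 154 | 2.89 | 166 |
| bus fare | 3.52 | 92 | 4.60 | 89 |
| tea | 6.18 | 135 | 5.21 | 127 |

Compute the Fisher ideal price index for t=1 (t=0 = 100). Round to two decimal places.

Laspeyres component (base-period weights):
ΣP(t=1)Q(t=0) = 2.89×154 + 4.60×92 + 5.21×135 = 445.06 + 423.2 + 703.35 = 1571.61
ΣP(t=0)Q(t=0) = 2.37×154 + 3.52×92 + 6.18×135 = 364.98 + 323.84 + 834.3 = 1523.12
L = 1571.61 / 1523.12 × 100 = 103.1836
Paasche component (current-period weights):
ΣP(t=1)Q(t=1) = 2.89×166 + 4.60×89 + 5.21×127 = 479.74 + 409.4 + 661.67 = 1550.81
ΣP(t=0)Q(t=1) = 2.37×166 + 3.52×89 + 6.18×127 = 393.42 + 313.28 + 784.86 = 1491.56
P = 1550.81 / 1491.56 × 100 = 103.9724
Fisher = √(L × P) = √(103.1836 × 103.9724) = 103.5772

103.58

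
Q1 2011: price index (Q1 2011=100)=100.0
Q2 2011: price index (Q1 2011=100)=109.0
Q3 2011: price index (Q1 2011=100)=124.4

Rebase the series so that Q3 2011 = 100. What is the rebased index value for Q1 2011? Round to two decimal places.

80.39

Rebased(Q1 2011) = 100.0 / 124.4 × 100 = 80.3859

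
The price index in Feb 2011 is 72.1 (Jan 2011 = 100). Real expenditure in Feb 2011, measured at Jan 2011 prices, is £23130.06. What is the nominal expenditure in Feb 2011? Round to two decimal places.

Nominal = Real × (Index/100) = 23130.06 × (72.1/100)
        = 23130.06 × 0.721 = 16676.7733

16676.77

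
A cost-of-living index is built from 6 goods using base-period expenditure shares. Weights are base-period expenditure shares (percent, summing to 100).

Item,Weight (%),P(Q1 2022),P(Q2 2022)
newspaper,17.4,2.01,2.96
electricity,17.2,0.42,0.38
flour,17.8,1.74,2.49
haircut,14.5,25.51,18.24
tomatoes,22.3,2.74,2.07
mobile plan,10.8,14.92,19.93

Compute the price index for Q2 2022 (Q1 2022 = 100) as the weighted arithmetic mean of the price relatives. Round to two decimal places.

108.30

newspaper: 17.4 × (2.96/2.01) = 17.4 × 1.472637 = 25.6239
electricity: 17.2 × (0.38/0.42) = 17.2 × 0.904762 = 15.5619
flour: 17.8 × (2.49/1.74) = 17.8 × 1.431034 = 25.4724
haircut: 14.5 × (18.24/25.51) = 14.5 × 0.715014 = 10.3677
tomatoes: 22.3 × (2.07/2.74) = 22.3 × 0.755474 = 16.8471
mobile plan: 10.8 × (19.93/14.92) = 10.8 × 1.335791 = 14.4265
Index = Σ wᵢ·(p₁ᵢ/p₀ᵢ) = 25.6239 + 15.5619 + 25.4724 + 10.3677 + 16.8471 + 14.4265 = 108.2995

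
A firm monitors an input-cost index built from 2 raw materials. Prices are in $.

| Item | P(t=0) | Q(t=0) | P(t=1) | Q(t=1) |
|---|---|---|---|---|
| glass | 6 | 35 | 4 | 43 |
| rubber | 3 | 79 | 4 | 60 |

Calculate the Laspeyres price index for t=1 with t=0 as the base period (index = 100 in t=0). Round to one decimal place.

Laspeyres price index uses base-period quantities as weights.
ΣP(t=1)·Q(t=0) = 4×35 + 4×79 = 140 + 316 = 456
ΣP(t=0)·Q(t=0) = 6×35 + 3×79 = 210 + 237 = 447
Index = 456 / 447 × 100 = 102.0134

102.0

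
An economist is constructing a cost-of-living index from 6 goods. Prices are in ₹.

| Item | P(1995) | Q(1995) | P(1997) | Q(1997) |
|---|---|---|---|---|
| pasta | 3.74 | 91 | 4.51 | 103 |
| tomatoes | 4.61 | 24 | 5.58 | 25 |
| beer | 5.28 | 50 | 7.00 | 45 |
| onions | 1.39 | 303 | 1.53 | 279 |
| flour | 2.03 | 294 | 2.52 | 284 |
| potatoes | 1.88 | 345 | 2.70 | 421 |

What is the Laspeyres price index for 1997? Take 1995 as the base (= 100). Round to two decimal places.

127.24

Laspeyres price index uses base-period quantities as weights.
ΣP(1997)·Q(1995) = 4.51×91 + 5.58×24 + 7.00×50 + 1.53×303 + 2.52×294 + 2.70×345 = 410.41 + 133.92 + 350 + 463.59 + 740.88 + 931.5 = 3030.3
ΣP(1995)·Q(1995) = 3.74×91 + 4.61×24 + 5.28×50 + 1.39×303 + 2.03×294 + 1.88×345 = 340.34 + 110.64 + 264 + 421.17 + 596.82 + 648.6 = 2381.57
Index = 3030.3 / 2381.57 × 100 = 127.2396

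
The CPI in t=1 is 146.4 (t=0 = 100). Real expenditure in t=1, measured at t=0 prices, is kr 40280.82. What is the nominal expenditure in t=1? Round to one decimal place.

Nominal = Real × (Index/100) = 40280.82 × (146.4/100)
        = 40280.82 × 1.464 = 58971.1205

58971.1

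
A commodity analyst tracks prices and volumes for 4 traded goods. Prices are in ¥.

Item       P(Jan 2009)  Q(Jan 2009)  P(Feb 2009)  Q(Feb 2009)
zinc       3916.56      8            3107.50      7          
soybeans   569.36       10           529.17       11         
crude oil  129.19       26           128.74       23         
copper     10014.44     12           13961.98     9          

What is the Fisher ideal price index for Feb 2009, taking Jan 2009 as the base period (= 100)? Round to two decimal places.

Laspeyres component (base-period weights):
ΣP(Feb 2009)Q(Jan 2009) = 3107.50×8 + 529.17×10 + 128.74×26 + 13961.98×12 = 24860 + 5291.7 + 3347.24 + 167543.76 = 201042.7
ΣP(Jan 2009)Q(Jan 2009) = 3916.56×8 + 569.36×10 + 129.19×26 + 10014.44×12 = 31332.48 + 5693.6 + 3358.94 + 120173.28 = 160558.3
L = 201042.7 / 160558.3 × 100 = 125.2148
Paasche component (current-period weights):
ΣP(Feb 2009)Q(Feb 2009) = 3107.50×7 + 529.17×11 + 128.74×23 + 13961.98×9 = 21752.5 + 5820.87 + 2961.02 + 125657.82 = 156192.21
ΣP(Jan 2009)Q(Feb 2009) = 3916.56×7 + 569.36×11 + 129.19×23 + 10014.44×9 = 27415.92 + 6262.96 + 2971.37 + 90129.96 = 126780.21
P = 156192.21 / 126780.21 × 100 = 123.1992
Fisher = √(L × P) = √(125.2148 × 123.1992) = 124.2029

124.20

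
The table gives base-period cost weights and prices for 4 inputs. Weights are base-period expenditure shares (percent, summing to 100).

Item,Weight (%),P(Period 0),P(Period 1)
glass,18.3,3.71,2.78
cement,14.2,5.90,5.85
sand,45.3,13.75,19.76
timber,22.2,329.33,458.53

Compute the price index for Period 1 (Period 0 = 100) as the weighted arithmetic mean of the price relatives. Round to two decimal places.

123.80

glass: 18.3 × (2.78/3.71) = 18.3 × 0.749326 = 13.7127
cement: 14.2 × (5.85/5.90) = 14.2 × 0.991525 = 14.0797
sand: 45.3 × (19.76/13.75) = 45.3 × 1.437091 = 65.1002
timber: 22.2 × (458.53/329.33) = 22.2 × 1.392312 = 30.9093
Index = Σ wᵢ·(p₁ᵢ/p₀ᵢ) = 13.7127 + 14.0797 + 65.1002 + 30.9093 = 123.8019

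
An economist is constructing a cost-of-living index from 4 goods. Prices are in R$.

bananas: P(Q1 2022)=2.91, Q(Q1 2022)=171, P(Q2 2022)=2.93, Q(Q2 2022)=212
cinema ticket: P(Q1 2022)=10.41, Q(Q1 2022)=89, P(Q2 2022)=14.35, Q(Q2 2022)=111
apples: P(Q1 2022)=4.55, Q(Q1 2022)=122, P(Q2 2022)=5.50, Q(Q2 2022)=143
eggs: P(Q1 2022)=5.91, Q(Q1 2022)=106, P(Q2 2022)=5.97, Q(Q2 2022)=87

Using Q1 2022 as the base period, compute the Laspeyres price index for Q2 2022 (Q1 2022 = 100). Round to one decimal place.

118.3

Laspeyres price index uses base-period quantities as weights.
ΣP(Q2 2022)·Q(Q1 2022) = 2.93×171 + 14.35×89 + 5.50×122 + 5.97×106 = 501.03 + 1277.15 + 671 + 632.82 = 3082
ΣP(Q1 2022)·Q(Q1 2022) = 2.91×171 + 10.41×89 + 4.55×122 + 5.91×106 = 497.61 + 926.49 + 555.1 + 626.46 = 2605.66
Index = 3082 / 2605.66 × 100 = 118.2810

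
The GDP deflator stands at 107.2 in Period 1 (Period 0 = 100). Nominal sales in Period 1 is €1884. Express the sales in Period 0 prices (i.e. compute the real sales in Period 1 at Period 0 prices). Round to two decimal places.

1757.46

Real = Nominal ÷ (Index/100) = 1884 ÷ (107.2/100)
     = 1884 ÷ 1.072 = 1757.4627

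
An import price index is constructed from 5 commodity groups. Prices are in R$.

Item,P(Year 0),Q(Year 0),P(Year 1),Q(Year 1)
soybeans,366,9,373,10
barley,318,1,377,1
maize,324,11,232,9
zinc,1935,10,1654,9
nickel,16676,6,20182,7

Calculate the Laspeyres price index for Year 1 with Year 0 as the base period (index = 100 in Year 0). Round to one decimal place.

Laspeyres price index uses base-period quantities as weights.
ΣP(Year 1)·Q(Year 0) = 373×9 + 377×1 + 232×11 + 1654×10 + 20182×6 = 3357 + 377 + 2552 + 16540 + 121092 = 143918
ΣP(Year 0)·Q(Year 0) = 366×9 + 318×1 + 324×11 + 1935×10 + 16676×6 = 3294 + 318 + 3564 + 19350 + 100056 = 126582
Index = 143918 / 126582 × 100 = 113.6955

113.7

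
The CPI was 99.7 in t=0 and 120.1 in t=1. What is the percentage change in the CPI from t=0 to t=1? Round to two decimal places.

Change = (120.1 − 99.7) / 99.7 × 100
       = 20.4 / 99.7 × 100 = 20.4614%

20.46%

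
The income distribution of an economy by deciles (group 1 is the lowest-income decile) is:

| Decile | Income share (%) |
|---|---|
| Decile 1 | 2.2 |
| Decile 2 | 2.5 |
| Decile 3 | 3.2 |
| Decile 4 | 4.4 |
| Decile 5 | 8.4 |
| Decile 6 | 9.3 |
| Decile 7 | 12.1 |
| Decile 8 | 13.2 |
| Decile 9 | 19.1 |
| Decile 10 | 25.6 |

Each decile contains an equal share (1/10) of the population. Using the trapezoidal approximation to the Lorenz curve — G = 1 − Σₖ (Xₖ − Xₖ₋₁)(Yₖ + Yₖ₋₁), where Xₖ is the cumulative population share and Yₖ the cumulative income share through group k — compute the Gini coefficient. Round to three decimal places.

0.401

Cumulative income shares Yₖ: 0.0220, 0.0470, 0.0790, 0.1230, 0.2070, 0.3000, 0.4210, 0.5530, 0.7440, 1.0000
Σ (Xₖ−Xₖ₋₁)(Yₖ+Yₖ₋₁) = (1/10)(0.0220+0.0000) + (1/10)(0.0470+0.0220) + (1/10)(0.0790+0.0470) + (1/10)(0.1230+0.0790) + (1/10)(0.2070+0.1230) + (1/10)(0.3000+0.2070) + (1/10)(0.4210+0.3000) + (1/10)(0.5530+0.4210) + (1/10)(0.7440+0.5530) + (1/10)(1.0000+0.7440)
  = 0.0022 + 0.0069 + 0.0126 + 0.0202 + 0.0330 + 0.0507 + 0.0721 + 0.0974 + 0.1297 + 0.1744 = 0.5992
G = 1 − 0.5992 = 0.4008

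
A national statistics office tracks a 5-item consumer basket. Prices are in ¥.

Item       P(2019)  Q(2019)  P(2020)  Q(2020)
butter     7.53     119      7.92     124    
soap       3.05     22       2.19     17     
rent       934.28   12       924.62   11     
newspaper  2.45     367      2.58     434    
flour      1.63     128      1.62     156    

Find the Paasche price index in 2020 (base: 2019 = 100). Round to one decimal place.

Paasche price index uses current-period quantities as weights.
ΣP(2020)·Q(2020) = 7.92×124 + 2.19×17 + 924.62×11 + 2.58×434 + 1.62×156 = 982.08 + 37.23 + 10170.82 + 1119.72 + 252.72 = 12562.57
ΣP(2019)·Q(2020) = 7.53×124 + 3.05×17 + 934.28×11 + 2.45×434 + 1.63×156 = 933.72 + 51.85 + 10277.08 + 1063.3 + 254.28 = 12580.23
Index = 12562.57 / 12580.23 × 100 = 99.8596

99.9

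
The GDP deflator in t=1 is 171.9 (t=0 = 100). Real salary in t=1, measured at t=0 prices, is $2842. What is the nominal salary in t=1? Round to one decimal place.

4885.4

Nominal = Real × (Index/100) = 2842 × (171.9/100)
        = 2842 × 1.719 = 4885.3980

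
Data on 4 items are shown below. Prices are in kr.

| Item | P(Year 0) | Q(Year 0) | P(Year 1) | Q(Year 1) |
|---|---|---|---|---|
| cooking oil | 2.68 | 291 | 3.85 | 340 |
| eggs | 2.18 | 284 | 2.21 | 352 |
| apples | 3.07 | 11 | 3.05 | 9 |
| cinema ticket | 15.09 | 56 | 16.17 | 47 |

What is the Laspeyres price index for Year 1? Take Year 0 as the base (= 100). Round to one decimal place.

118.0

Laspeyres price index uses base-period quantities as weights.
ΣP(Year 1)·Q(Year 0) = 3.85×291 + 2.21×284 + 3.05×11 + 16.17×56 = 1120.35 + 627.64 + 33.55 + 905.52 = 2687.06
ΣP(Year 0)·Q(Year 0) = 2.68×291 + 2.18×284 + 3.07×11 + 15.09×56 = 779.88 + 619.12 + 33.77 + 845.04 = 2277.81
Index = 2687.06 / 2277.81 × 100 = 117.9668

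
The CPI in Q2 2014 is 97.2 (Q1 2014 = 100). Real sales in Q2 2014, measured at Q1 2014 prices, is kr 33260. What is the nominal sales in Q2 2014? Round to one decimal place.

Nominal = Real × (Index/100) = 33260 × (97.2/100)
        = 33260 × 0.972 = 32328.7200

32328.7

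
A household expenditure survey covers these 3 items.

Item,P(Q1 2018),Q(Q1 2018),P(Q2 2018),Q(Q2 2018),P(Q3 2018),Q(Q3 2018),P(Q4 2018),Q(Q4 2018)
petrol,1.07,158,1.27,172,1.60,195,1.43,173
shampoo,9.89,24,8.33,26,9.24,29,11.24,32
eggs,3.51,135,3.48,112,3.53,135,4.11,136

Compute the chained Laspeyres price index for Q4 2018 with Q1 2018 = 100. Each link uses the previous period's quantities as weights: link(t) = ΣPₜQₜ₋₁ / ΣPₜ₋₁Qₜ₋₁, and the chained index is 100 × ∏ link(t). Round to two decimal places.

119.85

Link Q1 2018→Q2 2018:
ΣP(Q2 2018)Q(Q1 2018) = 1.27×158 + 8.33×24 + 3.48×135 = 200.66 + 199.92 + 469.8 = 870.38
ΣP(Q1 2018)Q(Q1 2018) = 1.07×158 + 9.89×24 + 3.51×135 = 169.06 + 237.36 + 473.85 = 880.27
link = 870.38/880.27 = 0.988765
Link Q2 2018→Q3 2018:
ΣP(Q3 2018)Q(Q2 2018) = 1.60×172 + 9.24×26 + 3.53×112 = 275.2 + 240.24 + 395.36 = 910.8
ΣP(Q2 2018)Q(Q2 2018) = 1.27×172 + 8.33×26 + 3.48×112 = 218.44 + 216.58 + 389.76 = 824.78
link = 910.8/824.78 = 1.104294
Link Q3 2018→Q4 2018:
ΣP(Q4 2018)Q(Q3 2018) = 1.43×195 + 11.24×29 + 4.11×135 = 278.85 + 325.96 + 554.85 = 1159.66
ΣP(Q3 2018)Q(Q3 2018) = 1.60×195 + 9.24×29 + 3.53×135 = 312 + 267.96 + 476.55 = 1056.51
link = 1159.66/1056.51 = 1.097633
Chained index = 100 × 0.988765 × 1.104294 × 1.097633 = 119.8492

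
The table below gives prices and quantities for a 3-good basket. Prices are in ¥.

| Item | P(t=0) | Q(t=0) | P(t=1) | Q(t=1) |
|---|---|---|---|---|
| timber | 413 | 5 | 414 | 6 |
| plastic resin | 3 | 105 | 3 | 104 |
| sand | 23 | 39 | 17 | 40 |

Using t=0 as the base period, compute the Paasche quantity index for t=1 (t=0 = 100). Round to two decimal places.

Paasche quantity index uses current-period prices as weights.
ΣP(t=1)·Q(t=1) = 414×6 + 3×104 + 17×40 = 2484 + 312 + 680 = 3476
ΣP(t=1)·Q(t=0) = 414×5 + 3×105 + 17×39 = 2070 + 315 + 663 = 3048
Index = 3476 / 3048 × 100 = 114.0420

114.04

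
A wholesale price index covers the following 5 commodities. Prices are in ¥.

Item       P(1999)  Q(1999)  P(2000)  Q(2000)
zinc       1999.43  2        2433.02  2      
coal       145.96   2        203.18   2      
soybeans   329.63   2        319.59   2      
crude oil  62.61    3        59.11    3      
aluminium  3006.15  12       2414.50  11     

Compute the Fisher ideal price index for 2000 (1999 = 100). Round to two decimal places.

85.27

Laspeyres component (base-period weights):
ΣP(2000)Q(1999) = 2433.02×2 + 203.18×2 + 319.59×2 + 59.11×3 + 2414.50×12 = 4866.04 + 406.36 + 639.18 + 177.33 + 28974 = 35062.91
ΣP(1999)Q(1999) = 1999.43×2 + 145.96×2 + 329.63×2 + 62.61×3 + 3006.15×12 = 3998.86 + 291.92 + 659.26 + 187.83 + 36073.8 = 41211.67
L = 35062.91 / 41211.67 × 100 = 85.0801
Paasche component (current-period weights):
ΣP(2000)Q(2000) = 2433.02×2 + 203.18×2 + 319.59×2 + 59.11×3 + 2414.50×11 = 4866.04 + 406.36 + 639.18 + 177.33 + 26559.5 = 32648.41
ΣP(1999)Q(2000) = 1999.43×2 + 145.96×2 + 329.63×2 + 62.61×3 + 3006.15×11 = 3998.86 + 291.92 + 659.26 + 187.83 + 33067.65 = 38205.52
P = 32648.41 / 38205.52 × 100 = 85.4547
Fisher = √(L × P) = √(85.0801 × 85.4547) = 85.2672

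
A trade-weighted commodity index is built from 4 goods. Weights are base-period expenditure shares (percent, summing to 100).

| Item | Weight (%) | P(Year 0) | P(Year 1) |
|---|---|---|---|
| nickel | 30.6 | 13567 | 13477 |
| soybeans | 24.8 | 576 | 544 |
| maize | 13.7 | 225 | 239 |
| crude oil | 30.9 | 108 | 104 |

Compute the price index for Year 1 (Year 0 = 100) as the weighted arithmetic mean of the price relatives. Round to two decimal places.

nickel: 30.6 × (13477/13567) = 30.6 × 0.993366 = 30.3970
soybeans: 24.8 × (544/576) = 24.8 × 0.944444 = 23.4222
maize: 13.7 × (239/225) = 13.7 × 1.062222 = 14.5524
crude oil: 30.9 × (104/108) = 30.9 × 0.962963 = 29.7556
Index = Σ wᵢ·(p₁ᵢ/p₀ᵢ) = 30.3970 + 23.4222 + 14.5524 + 29.7556 = 98.1272

98.13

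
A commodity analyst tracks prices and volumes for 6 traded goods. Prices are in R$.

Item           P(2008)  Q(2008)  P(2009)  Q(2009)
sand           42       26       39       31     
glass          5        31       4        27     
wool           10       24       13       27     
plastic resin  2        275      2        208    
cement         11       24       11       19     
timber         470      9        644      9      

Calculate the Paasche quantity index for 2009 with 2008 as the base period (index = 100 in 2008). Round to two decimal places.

Paasche quantity index uses current-period prices as weights.
ΣP(2009)·Q(2009) = 39×31 + 4×27 + 13×27 + 2×208 + 11×19 + 644×9 = 1209 + 108 + 351 + 416 + 209 + 5796 = 8089
ΣP(2009)·Q(2008) = 39×26 + 4×31 + 13×24 + 2×275 + 11×24 + 644×9 = 1014 + 124 + 312 + 550 + 264 + 5796 = 8060
Index = 8089 / 8060 × 100 = 100.3598

100.36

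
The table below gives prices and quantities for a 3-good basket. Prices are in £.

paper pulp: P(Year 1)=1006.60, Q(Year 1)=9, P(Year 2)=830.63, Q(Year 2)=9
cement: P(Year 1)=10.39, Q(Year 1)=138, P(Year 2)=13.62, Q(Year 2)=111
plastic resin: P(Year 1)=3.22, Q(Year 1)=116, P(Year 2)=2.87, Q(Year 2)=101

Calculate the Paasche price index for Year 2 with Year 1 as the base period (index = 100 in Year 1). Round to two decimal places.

Paasche price index uses current-period quantities as weights.
ΣP(Year 2)·Q(Year 2) = 830.63×9 + 13.62×111 + 2.87×101 = 7475.67 + 1511.82 + 289.87 = 9277.36
ΣP(Year 1)·Q(Year 2) = 1006.60×9 + 10.39×111 + 3.22×101 = 9059.4 + 1153.29 + 325.22 = 10537.91
Index = 9277.36 / 10537.91 × 100 = 88.0380

88.04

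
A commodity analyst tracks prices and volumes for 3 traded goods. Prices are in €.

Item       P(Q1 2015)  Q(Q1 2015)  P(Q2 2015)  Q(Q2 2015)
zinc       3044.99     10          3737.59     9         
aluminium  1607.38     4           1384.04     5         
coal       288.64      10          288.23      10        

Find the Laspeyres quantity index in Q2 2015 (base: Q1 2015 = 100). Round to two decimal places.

Laspeyres quantity index uses base-period prices as weights.
ΣP(Q1 2015)·Q(Q2 2015) = 3044.99×9 + 1607.38×5 + 288.64×10 = 27404.91 + 8036.9 + 2886.4 = 38328.21
ΣP(Q1 2015)·Q(Q1 2015) = 3044.99×10 + 1607.38×4 + 288.64×10 = 30449.9 + 6429.52 + 2886.4 = 39765.82
Index = 38328.21 / 39765.82 × 100 = 96.3848

96.38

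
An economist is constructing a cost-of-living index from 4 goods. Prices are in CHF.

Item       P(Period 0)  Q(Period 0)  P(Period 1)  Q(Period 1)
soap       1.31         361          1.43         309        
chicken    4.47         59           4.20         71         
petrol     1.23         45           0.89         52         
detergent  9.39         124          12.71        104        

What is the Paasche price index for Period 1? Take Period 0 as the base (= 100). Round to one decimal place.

119.6

Paasche price index uses current-period quantities as weights.
ΣP(Period 1)·Q(Period 1) = 1.43×309 + 4.20×71 + 0.89×52 + 12.71×104 = 441.87 + 298.2 + 46.28 + 1321.84 = 2108.19
ΣP(Period 0)·Q(Period 1) = 1.31×309 + 4.47×71 + 1.23×52 + 9.39×104 = 404.79 + 317.37 + 63.96 + 976.56 = 1762.68
Index = 2108.19 / 1762.68 × 100 = 119.6014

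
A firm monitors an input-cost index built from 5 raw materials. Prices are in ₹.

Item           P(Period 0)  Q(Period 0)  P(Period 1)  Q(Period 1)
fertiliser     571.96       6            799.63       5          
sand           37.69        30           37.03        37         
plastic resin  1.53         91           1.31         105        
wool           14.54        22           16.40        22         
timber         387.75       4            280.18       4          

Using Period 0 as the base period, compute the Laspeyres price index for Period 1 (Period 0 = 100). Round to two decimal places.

114.25

Laspeyres price index uses base-period quantities as weights.
ΣP(Period 1)·Q(Period 0) = 799.63×6 + 37.03×30 + 1.31×91 + 16.40×22 + 280.18×4 = 4797.78 + 1110.9 + 119.21 + 360.8 + 1120.72 = 7509.41
ΣP(Period 0)·Q(Period 0) = 571.96×6 + 37.69×30 + 1.53×91 + 14.54×22 + 387.75×4 = 3431.76 + 1130.7 + 139.23 + 319.88 + 1551 = 6572.57
Index = 7509.41 / 6572.57 × 100 = 114.2538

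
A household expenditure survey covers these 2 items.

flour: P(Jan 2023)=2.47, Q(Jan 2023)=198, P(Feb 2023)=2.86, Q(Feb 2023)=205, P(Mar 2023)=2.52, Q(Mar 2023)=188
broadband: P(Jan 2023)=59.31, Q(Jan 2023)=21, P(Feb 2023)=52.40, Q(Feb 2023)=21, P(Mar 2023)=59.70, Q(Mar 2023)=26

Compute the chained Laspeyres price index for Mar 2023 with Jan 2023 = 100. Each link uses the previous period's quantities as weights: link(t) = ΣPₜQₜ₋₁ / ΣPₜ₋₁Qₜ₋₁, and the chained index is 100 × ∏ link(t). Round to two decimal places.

Link Jan 2023→Feb 2023:
ΣP(Feb 2023)Q(Jan 2023) = 2.86×198 + 52.40×21 = 566.28 + 1100.4 = 1666.68
ΣP(Jan 2023)Q(Jan 2023) = 2.47×198 + 59.31×21 = 489.06 + 1245.51 = 1734.57
link = 1666.68/1734.57 = 0.960861
Link Feb 2023→Mar 2023:
ΣP(Mar 2023)Q(Feb 2023) = 2.52×205 + 59.70×21 = 516.6 + 1253.7 = 1770.3
ΣP(Feb 2023)Q(Feb 2023) = 2.86×205 + 52.40×21 = 586.3 + 1100.4 = 1686.7
link = 1770.3/1686.7 = 1.049564
Chained index = 100 × 0.960861 × 1.049564 = 100.8485

100.85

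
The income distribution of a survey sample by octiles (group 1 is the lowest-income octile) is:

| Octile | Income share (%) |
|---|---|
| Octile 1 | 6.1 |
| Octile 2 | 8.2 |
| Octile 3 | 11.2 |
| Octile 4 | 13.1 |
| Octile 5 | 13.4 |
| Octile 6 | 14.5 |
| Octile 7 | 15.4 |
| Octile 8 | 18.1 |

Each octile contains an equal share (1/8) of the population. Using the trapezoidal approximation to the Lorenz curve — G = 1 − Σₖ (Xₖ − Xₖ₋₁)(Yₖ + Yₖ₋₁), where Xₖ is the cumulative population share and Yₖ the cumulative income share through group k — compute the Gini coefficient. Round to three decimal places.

0.163

Cumulative income shares Yₖ: 0.0610, 0.1430, 0.2550, 0.3860, 0.5200, 0.6650, 0.8190, 1.0000
Σ (Xₖ−Xₖ₋₁)(Yₖ+Yₖ₋₁) = (1/8)(0.0610+0.0000) + (1/8)(0.1430+0.0610) + (1/8)(0.2550+0.1430) + (1/8)(0.3860+0.2550) + (1/8)(0.5200+0.3860) + (1/8)(0.6650+0.5200) + (1/8)(0.8190+0.6650) + (1/8)(1.0000+0.8190)
  = 0.0076 + 0.0255 + 0.0498 + 0.0801 + 0.1133 + 0.1481 + 0.1855 + 0.2274 = 0.8373
G = 1 − 0.8373 = 0.1627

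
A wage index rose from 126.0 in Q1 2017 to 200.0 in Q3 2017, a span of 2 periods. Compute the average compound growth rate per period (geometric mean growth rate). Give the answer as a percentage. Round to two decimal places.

Growth factor = (200.0/126.0)^(1/2) = (1.587302)^(1/2) = 1.259882
Growth rate = 1.259882 − 1 = 0.259882 = 25.9882%

25.99%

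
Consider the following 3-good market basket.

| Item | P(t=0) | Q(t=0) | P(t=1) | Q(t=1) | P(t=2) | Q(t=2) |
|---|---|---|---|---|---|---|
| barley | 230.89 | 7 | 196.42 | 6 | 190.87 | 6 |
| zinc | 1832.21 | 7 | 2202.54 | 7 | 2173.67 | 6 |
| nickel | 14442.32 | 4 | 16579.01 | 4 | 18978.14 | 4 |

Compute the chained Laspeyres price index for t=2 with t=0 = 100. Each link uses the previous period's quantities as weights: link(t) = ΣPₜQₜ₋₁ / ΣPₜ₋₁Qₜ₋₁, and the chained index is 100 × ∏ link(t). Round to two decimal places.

Link t=0→t=1:
ΣP(t=1)Q(t=0) = 196.42×7 + 2202.54×7 + 16579.01×4 = 1374.94 + 15417.78 + 66316.04 = 83108.76
ΣP(t=0)Q(t=0) = 230.89×7 + 1832.21×7 + 14442.32×4 = 1616.23 + 12825.47 + 57769.28 = 72210.98
link = 83108.76/72210.98 = 1.150916
Link t=1→t=2:
ΣP(t=2)Q(t=1) = 190.87×6 + 2173.67×7 + 18978.14×4 = 1145.22 + 15215.69 + 75912.56 = 92273.47
ΣP(t=1)Q(t=1) = 196.42×6 + 2202.54×7 + 16579.01×4 = 1178.52 + 15417.78 + 66316.04 = 82912.34
link = 92273.47/82912.34 = 1.112904
Chained index = 100 × 1.150916 × 1.112904 = 128.0859

128.09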